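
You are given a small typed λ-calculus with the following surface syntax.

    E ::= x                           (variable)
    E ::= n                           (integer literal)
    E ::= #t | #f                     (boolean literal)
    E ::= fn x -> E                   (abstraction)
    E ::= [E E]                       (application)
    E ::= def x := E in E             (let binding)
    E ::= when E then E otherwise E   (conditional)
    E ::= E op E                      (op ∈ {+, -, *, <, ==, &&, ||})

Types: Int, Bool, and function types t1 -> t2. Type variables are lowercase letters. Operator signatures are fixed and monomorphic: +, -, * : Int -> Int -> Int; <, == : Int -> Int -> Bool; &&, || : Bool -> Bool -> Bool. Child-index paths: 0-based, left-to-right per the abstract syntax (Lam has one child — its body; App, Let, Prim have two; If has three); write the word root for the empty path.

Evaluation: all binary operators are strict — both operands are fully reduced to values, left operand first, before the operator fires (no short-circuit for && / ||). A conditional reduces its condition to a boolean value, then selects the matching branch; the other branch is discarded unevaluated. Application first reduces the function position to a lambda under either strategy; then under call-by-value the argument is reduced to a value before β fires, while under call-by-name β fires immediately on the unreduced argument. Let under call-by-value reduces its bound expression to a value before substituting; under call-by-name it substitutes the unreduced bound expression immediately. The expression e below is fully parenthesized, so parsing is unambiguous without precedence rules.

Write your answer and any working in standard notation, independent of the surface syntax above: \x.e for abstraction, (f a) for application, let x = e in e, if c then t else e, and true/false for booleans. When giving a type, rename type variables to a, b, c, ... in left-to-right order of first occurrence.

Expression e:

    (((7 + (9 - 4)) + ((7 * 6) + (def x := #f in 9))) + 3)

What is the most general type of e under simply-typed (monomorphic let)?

Answer: Int

Working:
  unify Int ~ Int
  unify Int ~ Int
  unify Int ~ Int
  unify Int ~ Int
  unify Int ~ Int
  unify Int ~ Int
  unify Int ~ Int
  unify Int ~ Int
let x : Bool
  unify Int ~ Int
  unify Int ~ Int
  unify Int ~ Int
  unify Int ~ Int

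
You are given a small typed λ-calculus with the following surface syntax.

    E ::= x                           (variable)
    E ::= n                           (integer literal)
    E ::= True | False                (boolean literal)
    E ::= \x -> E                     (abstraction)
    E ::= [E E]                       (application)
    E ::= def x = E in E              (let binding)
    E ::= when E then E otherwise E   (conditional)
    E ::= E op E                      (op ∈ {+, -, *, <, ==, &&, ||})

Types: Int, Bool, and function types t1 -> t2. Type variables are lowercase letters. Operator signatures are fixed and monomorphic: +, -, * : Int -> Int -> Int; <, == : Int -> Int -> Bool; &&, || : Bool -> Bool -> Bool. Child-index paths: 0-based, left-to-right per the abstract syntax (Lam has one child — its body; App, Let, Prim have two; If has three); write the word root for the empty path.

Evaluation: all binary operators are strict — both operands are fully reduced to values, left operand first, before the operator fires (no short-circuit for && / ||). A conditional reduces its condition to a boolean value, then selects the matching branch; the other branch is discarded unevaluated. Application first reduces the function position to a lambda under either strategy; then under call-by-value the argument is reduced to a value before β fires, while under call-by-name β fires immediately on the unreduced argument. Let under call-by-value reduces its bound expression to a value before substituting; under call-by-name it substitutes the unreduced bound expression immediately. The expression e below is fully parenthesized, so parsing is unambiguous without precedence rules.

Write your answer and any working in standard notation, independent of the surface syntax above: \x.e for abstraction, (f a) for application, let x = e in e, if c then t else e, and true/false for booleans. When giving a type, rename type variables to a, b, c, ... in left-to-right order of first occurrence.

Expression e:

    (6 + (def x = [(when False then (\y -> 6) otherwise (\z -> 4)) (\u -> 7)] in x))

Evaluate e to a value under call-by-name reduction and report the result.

Answer: 10

Working:
step 0: (6 + (let x = ((if false then (\y.6) else (\z.4)) (\u.7)) in x))
step 1: [let@1] (6 + ((if false then (\y.6) else (\z.4)) (\u.7)))
step 2: [if@1.0] (6 + ((\z.4) (\u.7)))
step 3: [beta@1] (6 + 4)
step 4: [delta@root] 10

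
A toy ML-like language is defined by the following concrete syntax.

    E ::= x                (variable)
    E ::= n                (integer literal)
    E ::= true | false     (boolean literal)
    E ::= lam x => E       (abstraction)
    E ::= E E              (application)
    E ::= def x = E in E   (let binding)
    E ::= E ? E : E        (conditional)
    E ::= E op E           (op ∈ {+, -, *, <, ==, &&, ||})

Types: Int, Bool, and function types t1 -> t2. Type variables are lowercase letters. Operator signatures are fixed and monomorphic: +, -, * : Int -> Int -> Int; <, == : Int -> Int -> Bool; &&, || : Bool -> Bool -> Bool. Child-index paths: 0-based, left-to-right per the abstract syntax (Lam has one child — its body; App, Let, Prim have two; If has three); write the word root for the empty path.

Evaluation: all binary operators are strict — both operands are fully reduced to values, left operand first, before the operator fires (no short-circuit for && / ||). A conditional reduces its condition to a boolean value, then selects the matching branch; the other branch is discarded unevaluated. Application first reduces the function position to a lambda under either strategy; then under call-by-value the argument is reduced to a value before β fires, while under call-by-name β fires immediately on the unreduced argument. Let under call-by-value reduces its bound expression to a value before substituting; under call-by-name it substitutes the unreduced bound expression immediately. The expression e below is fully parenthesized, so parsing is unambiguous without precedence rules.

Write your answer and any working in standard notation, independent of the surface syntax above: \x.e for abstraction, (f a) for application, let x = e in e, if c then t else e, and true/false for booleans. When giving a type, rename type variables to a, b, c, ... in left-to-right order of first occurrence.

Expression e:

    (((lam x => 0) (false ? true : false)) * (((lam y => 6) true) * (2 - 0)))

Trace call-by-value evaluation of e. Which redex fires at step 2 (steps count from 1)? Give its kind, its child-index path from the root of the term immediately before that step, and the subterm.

Answer: beta at 0 : ((\x.0) false)

Trace:
step 0: (((\x.0) (if false then true else false)) * (((\y.6) true) * (2 - 0)))
step 1: [if@0.1] (((\x.0) false) * (((\y.6) true) * (2 - 0)))
step 2: [beta@0] (0 * (((\y.6) true) * (2 - 0)))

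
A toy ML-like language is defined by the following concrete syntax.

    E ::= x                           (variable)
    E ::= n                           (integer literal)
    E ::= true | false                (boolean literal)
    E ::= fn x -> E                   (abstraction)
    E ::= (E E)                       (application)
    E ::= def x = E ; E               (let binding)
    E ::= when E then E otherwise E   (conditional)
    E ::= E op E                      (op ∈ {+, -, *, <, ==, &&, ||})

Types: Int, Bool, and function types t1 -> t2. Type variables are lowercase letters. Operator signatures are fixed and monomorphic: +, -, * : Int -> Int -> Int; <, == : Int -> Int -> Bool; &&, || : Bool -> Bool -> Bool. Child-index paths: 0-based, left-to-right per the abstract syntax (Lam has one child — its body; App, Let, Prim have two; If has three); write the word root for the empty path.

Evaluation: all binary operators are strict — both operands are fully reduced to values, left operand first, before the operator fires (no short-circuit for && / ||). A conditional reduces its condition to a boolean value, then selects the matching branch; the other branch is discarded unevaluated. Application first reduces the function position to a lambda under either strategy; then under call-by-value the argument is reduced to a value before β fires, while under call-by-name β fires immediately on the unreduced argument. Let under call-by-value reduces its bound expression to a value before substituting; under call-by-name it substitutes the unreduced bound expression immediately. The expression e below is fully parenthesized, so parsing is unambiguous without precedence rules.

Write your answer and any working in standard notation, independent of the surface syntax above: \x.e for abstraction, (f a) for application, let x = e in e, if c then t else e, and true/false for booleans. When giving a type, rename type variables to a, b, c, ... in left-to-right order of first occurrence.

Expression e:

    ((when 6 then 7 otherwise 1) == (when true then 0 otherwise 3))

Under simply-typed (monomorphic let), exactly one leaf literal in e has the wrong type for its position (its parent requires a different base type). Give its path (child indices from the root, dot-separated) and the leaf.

Derivation:
  unify Int ~ Bool
  FAIL: mismatch Int ~ Bool

Answer: 0.0 : 6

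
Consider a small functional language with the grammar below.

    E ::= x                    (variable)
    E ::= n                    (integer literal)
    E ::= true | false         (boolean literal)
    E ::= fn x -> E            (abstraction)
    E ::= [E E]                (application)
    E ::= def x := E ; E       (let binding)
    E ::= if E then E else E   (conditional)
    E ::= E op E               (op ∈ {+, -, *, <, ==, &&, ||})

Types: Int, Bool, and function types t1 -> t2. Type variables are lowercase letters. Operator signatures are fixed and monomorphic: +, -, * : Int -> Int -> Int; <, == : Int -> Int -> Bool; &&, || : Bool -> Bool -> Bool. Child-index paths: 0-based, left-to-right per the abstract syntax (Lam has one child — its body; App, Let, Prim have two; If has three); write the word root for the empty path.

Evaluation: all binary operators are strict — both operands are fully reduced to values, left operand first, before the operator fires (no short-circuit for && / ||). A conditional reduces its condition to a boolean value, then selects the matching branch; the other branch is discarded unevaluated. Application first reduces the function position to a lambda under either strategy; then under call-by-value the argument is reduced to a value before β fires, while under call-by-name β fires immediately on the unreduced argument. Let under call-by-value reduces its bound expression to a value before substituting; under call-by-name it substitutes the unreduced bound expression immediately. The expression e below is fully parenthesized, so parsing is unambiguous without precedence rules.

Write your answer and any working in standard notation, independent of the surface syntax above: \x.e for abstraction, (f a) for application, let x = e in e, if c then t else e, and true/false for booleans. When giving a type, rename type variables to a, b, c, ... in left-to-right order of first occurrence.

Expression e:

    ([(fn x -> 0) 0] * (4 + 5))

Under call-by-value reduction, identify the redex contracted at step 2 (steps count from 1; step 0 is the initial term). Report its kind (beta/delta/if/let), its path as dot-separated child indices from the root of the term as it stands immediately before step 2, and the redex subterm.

Answer: delta at 1 : (4 + 5)

Working:
step 0: (((\x.0) 0) * (4 + 5))
step 1: [beta@0] (0 * (4 + 5))
step 2: [delta@1] (0 * 9)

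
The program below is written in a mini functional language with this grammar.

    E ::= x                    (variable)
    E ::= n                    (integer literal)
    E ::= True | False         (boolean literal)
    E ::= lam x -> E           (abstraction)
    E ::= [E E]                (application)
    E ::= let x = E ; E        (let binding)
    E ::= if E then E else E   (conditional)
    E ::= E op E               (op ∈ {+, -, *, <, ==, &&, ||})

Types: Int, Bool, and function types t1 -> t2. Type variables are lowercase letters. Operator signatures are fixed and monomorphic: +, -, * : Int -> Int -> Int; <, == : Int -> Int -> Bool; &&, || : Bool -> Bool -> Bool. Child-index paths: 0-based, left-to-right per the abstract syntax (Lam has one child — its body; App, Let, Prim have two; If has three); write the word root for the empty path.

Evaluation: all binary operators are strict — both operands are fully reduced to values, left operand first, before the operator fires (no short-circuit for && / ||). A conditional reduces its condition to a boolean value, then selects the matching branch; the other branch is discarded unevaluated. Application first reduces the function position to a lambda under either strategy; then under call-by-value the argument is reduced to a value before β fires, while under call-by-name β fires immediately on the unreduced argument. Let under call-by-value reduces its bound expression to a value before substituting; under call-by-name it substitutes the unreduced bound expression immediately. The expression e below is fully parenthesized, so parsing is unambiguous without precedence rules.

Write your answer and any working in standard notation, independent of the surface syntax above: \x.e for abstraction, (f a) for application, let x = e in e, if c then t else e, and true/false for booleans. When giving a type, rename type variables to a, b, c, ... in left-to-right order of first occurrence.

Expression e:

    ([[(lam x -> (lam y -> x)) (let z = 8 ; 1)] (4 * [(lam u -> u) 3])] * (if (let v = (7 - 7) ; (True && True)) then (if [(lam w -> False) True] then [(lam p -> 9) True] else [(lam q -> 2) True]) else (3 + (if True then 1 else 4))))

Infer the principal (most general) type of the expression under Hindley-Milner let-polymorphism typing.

Answer: Int

Derivation:
x : a
\y._ : b -> a
\x._ : a -> b -> a
let z : Int
  unify a -> b -> a ~ Int -> c
  unify a ~ Int
  unify b -> Int ~ c
_ _ : b -> Int
  unify Int ~ Int
u : d
\u._ : d -> d
  unify d -> d ~ Int -> e
  unify d ~ Int
  unify Int ~ e
_ _ : Int
  unify Int ~ Int
  unify b -> Int ~ Int -> f
  unify b ~ Int
  unify Int ~ f
_ _ : Int
  unify Int ~ Int
  unify Int ~ Int
  unify Int ~ Int
let v : Int
  unify Bool ~ Bool
  unify Bool ~ Bool
  unify Bool ~ Bool
\w._ : g -> Bool
  unify g -> Bool ~ Bool -> h
  unify g ~ Bool
  unify Bool ~ h
_ _ : Bool
  unify Bool ~ Bool
\p._ : i -> Int
  unify i -> Int ~ Bool -> j
  unify i ~ Bool
  unify Int ~ j
_ _ : Int
\q._ : k -> Int
  unify k -> Int ~ Bool -> l
  unify k ~ Bool
  unify Int ~ l
_ _ : Int
  unify Int ~ Int
  unify Int ~ Int
  unify Bool ~ Bool
  unify Int ~ Int
  unify Int ~ Int
  unify Int ~ Int
  unify Int ~ Int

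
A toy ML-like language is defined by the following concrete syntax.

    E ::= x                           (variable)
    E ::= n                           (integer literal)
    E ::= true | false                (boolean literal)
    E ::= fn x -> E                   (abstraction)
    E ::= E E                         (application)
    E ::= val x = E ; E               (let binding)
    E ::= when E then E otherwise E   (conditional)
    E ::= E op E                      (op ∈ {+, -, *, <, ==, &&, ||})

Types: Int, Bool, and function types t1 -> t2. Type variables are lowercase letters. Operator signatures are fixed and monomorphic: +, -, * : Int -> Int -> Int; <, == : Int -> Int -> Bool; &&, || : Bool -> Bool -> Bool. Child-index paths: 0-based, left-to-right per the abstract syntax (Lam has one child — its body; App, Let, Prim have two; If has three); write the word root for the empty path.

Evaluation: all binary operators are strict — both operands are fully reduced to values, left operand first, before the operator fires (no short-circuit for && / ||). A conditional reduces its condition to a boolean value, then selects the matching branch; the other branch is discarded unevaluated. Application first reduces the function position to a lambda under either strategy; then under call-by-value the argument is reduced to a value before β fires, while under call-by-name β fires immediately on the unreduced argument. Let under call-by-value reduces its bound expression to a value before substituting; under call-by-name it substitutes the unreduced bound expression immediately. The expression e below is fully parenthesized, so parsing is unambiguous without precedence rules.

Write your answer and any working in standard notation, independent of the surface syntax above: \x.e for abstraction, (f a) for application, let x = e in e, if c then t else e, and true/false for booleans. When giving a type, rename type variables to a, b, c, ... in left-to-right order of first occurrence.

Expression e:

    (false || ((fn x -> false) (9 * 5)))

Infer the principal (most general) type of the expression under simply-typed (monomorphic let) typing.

Derivation:
  unify Bool ~ Bool
\x._ : a -> Bool
  unify Int ~ Int
  unify Int ~ Int
  unify a -> Bool ~ Int -> b
  unify a ~ Int
  unify Bool ~ b
_ _ : Bool
  unify Bool ~ Bool

Answer: Bool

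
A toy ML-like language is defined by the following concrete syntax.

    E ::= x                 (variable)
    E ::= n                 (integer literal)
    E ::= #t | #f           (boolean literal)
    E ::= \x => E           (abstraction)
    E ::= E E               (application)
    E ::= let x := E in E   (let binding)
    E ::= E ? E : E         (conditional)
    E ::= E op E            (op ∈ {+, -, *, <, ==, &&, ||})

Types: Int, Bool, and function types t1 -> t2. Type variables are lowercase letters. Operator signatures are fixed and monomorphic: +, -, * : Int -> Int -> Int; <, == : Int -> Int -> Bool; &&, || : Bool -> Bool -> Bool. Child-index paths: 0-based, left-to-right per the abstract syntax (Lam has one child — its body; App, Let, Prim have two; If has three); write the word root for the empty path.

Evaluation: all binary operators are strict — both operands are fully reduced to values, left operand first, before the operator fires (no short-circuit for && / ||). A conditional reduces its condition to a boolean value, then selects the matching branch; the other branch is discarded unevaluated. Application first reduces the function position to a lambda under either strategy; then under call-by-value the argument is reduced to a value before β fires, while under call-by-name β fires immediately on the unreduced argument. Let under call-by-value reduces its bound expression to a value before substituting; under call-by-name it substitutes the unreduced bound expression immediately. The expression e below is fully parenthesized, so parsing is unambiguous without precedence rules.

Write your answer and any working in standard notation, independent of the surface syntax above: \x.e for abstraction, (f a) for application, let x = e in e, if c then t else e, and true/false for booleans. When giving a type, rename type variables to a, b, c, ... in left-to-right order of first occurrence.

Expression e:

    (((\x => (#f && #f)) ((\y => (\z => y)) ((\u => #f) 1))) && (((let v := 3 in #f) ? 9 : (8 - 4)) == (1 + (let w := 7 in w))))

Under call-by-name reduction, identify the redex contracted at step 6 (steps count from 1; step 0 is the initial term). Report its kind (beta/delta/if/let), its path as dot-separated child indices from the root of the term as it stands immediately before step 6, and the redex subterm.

Trace:
step 0: (((\x.(false && false)) ((\y.(\z.y)) ((\u.false) 1))) && ((if (let v = 3 in false) then 9 else (8 - 4)) == (1 + (let w = 7 in w))))
step 1: [beta@0] ((false && false) && ((if (let v = 3 in false) then 9 else (8 - 4)) == (1 + (let w = 7 in w))))
step 2: [delta@0] (false && ((if (let v = 3 in false) then 9 else (8 - 4)) == (1 + (let w = 7 in w))))
step 3: [let@1.0.0] (false && ((if false then 9 else (8 - 4)) == (1 + (let w = 7 in w))))
step 4: [if@1.0] (false && ((8 - 4) == (1 + (let w = 7 in w))))
step 5: [delta@1.0] (false && (4 == (1 + (let w = 7 in w))))
step 6: [let@1.1.1] (false && (4 == (1 + 7)))

Answer: let at 1.1.1 : (let w = 7 in w)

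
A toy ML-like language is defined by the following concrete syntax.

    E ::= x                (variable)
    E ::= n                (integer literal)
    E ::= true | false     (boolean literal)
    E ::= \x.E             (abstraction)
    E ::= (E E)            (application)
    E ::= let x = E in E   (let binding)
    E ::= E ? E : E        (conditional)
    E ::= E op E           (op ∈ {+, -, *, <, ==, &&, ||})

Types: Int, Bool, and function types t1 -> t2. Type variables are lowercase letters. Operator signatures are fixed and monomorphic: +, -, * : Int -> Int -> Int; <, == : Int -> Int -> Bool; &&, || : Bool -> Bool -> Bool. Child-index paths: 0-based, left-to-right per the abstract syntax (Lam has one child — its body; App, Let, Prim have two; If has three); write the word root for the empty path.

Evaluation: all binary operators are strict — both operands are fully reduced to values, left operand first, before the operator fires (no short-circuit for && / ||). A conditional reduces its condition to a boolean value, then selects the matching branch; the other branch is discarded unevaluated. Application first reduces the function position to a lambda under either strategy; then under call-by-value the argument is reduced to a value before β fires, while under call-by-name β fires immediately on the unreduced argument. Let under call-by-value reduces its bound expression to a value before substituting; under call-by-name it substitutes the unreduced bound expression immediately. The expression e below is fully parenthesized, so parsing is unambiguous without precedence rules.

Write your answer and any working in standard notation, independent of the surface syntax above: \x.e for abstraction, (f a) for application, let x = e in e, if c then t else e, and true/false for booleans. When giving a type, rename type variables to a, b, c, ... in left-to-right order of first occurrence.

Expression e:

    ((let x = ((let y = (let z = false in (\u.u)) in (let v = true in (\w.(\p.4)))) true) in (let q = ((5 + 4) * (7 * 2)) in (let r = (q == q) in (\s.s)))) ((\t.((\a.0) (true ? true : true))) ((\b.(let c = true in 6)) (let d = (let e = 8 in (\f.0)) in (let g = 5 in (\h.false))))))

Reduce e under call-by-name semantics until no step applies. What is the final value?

Working:
step 0: ((let x = ((let y = (let z = false in (\u.u)) in (let v = true in (\w.(\p.4)))) true) in (let q = ((5 + 4) * (7 * 2)) in (let r = (q == q) in (\s.s)))) ((\t.((\a.0) (if true then true else true))) ((\b.(let c = true in 6)) (let d = (let e = 8 in (\f.0)) in (let g = 5 in (\h.false))))))
step 1: [let@0] ((let q = ((5 + 4) * (7 * 2)) in (let r = (q == q) in (\s.s))) ((\t.((\a.0) (if true then true else true))) ((\b.(let c = true in 6)) (let d = (let e = 8 in (\f.0)) in (let g = 5 in (\h.false))))))
step 2: [let@0] ((let r = (((5 + 4) * (7 * 2)) == ((5 + 4) * (7 * 2))) in (\s.s)) ((\t.((\a.0) (if true then true else true))) ((\b.(let c = true in 6)) (let d = (let e = 8 in (\f.0)) in (let g = 5 in (\h.false))))))
step 3: [let@0] ((\s.s) ((\t.((\a.0) (if true then true else true))) ((\b.(let c = true in 6)) (let d = (let e = 8 in (\f.0)) in (let g = 5 in (\h.false))))))
step 4: [beta@root] ((\t.((\a.0) (if true then true else true))) ((\b.(let c = true in 6)) (let d = (let e = 8 in (\f.0)) in (let g = 5 in (\h.false)))))
step 5: [beta@root] ((\a.0) (if true then true else true))
step 6: [beta@root] 0

Answer: 0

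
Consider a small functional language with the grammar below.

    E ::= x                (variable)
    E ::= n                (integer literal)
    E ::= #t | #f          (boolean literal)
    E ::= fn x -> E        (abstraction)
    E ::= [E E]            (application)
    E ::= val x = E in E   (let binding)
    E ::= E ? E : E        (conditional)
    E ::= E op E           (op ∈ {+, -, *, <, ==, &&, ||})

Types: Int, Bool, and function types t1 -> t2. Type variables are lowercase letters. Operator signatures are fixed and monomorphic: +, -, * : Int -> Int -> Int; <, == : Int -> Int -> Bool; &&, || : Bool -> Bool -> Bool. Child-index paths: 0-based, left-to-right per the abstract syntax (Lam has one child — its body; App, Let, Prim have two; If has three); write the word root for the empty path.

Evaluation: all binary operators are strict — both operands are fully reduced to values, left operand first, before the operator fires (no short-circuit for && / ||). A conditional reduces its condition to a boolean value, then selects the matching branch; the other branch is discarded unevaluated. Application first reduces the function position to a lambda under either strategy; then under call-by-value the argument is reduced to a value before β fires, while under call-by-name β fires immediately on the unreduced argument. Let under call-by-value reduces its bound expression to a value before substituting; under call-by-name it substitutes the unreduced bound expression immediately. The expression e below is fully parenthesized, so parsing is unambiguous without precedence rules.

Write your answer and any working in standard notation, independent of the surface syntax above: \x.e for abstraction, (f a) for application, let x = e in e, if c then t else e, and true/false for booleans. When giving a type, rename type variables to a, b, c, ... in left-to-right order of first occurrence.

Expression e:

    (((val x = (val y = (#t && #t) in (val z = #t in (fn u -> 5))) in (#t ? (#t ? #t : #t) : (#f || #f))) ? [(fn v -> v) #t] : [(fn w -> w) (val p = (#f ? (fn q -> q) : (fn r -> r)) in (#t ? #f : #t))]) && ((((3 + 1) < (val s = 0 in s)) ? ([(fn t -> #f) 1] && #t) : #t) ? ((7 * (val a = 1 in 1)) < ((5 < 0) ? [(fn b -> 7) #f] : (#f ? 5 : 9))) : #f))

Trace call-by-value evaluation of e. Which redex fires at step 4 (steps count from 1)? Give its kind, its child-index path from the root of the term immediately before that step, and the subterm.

Answer: let at 0.0 : (let x = (\u.5) in (if true then (if true then true else true) else (false || false)))

Derivation:
step 0: ((if (let x = (let y = (true && true) in (let z = true in (\u.5))) in (if true then (if true then true else true) else (false || false))) then ((\v.v) true) else ((\w.w) (let p = (if false then (\q.q) else (\r.r)) in (if true then false else true)))) && (if (if ((3 + 1) < (let s = 0 in s)) then (((\t.false) 1) && true) else true) then ((7 * (let a = 1 in 1)) < (if (5 < 0) then ((\b.7) false) else (if false then 5 else 9))) else false))
step 1: [delta@0.0.0.0] ((if (let x = (let y = true in (let z = true in (\u.5))) in (if true then (if true then true else true) else (false || false))) then ((\v.v) true) else ((\w.w) (let p = (if false then (\q.q) else (\r.r)) in (if true then false else true)))) && (if (if ((3 + 1) < (let s = 0 in s)) then (((\t.false) 1) && true) else true) then ((7 * (let a = 1 in 1)) < (if (5 < 0) then ((\b.7) false) else (if false then 5 else 9))) else false))
step 2: [let@0.0.0] ((if (let x = (let z = true in (\u.5)) in (if true then (if true then true else true) else (false || false))) then ((\v.v) true) else ((\w.w) (let p = (if false then (\q.q) else (\r.r)) in (if true then false else true)))) && (if (if ((3 + 1) < (let s = 0 in s)) then (((\t.false) 1) && true) else true) then ((7 * (let a = 1 in 1)) < (if (5 < 0) then ((\b.7) false) else (if false then 5 else 9))) else false))
step 3: [let@0.0.0] ((if (let x = (\u.5) in (if true then (if true then true else true) else (false || false))) then ((\v.v) true) else ((\w.w) (let p = (if false then (\q.q) else (\r.r)) in (if true then false else true)))) && (if (if ((3 + 1) < (let s = 0 in s)) then (((\t.false) 1) && true) else true) then ((7 * (let a = 1 in 1)) < (if (5 < 0) then ((\b.7) false) else (if false then 5 else 9))) else false))
step 4: [let@0.0] ((if (if true then (if true then true else true) else (false || false)) then ((\v.v) true) else ((\w.w) (let p = (if false then (\q.q) else (\r.r)) in (if true then false else true)))) && (if (if ((3 + 1) < (let s = 0 in s)) then (((\t.false) 1) && true) else true) then ((7 * (let a = 1 in 1)) < (if (5 < 0) then ((\b.7) false) else (if false then 5 else 9))) else false))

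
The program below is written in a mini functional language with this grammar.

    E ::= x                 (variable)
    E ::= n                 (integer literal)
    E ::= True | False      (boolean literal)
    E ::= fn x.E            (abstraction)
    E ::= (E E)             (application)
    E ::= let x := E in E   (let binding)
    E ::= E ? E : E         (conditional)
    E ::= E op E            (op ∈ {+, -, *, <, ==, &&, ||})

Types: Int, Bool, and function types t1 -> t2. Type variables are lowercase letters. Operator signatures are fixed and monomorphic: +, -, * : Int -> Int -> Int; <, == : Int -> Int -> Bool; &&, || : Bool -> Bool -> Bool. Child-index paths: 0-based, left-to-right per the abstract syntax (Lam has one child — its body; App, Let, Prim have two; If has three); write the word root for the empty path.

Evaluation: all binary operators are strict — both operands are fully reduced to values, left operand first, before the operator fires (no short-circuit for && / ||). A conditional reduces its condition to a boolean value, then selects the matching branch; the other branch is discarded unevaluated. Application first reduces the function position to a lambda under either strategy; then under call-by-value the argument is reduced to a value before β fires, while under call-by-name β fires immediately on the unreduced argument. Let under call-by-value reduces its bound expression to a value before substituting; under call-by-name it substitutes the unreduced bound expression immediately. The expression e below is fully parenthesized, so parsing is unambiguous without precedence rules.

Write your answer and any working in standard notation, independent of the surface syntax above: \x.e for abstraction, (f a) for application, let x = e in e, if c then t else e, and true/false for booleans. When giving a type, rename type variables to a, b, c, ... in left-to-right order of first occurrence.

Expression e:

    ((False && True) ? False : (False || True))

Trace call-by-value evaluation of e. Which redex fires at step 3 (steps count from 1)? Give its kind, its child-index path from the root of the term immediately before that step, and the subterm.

Answer: delta at root : (false || true)

Derivation:
step 0: (if (false && true) then false else (false || true))
step 1: [delta@0] (if false then false else (false || true))
step 2: [if@root] (false || true)
step 3: [delta@root] true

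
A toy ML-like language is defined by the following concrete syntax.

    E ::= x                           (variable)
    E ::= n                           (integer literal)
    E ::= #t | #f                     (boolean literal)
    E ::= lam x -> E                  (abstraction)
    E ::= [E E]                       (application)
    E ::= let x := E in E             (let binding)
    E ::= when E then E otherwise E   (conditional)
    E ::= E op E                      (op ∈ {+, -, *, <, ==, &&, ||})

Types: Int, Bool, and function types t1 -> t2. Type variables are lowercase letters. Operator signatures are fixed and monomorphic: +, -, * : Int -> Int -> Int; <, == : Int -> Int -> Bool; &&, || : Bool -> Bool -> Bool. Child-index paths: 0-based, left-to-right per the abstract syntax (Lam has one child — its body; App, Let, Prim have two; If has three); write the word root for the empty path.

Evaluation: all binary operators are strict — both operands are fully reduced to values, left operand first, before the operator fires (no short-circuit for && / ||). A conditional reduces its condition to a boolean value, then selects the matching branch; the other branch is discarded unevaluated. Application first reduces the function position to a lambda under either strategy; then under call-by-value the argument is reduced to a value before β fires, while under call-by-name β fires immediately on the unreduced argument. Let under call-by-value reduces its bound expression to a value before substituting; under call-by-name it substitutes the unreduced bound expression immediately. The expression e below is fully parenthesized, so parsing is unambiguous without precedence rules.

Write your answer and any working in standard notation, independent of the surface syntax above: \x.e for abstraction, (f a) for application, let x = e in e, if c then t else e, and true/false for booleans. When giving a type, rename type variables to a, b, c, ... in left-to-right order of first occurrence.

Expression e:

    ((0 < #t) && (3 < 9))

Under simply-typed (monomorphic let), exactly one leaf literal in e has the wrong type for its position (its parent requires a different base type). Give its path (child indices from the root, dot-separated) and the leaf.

Answer: 0.1 : true

Working:
  unify Int ~ Int
  unify Bool ~ Int
  FAIL: mismatch Bool ~ Int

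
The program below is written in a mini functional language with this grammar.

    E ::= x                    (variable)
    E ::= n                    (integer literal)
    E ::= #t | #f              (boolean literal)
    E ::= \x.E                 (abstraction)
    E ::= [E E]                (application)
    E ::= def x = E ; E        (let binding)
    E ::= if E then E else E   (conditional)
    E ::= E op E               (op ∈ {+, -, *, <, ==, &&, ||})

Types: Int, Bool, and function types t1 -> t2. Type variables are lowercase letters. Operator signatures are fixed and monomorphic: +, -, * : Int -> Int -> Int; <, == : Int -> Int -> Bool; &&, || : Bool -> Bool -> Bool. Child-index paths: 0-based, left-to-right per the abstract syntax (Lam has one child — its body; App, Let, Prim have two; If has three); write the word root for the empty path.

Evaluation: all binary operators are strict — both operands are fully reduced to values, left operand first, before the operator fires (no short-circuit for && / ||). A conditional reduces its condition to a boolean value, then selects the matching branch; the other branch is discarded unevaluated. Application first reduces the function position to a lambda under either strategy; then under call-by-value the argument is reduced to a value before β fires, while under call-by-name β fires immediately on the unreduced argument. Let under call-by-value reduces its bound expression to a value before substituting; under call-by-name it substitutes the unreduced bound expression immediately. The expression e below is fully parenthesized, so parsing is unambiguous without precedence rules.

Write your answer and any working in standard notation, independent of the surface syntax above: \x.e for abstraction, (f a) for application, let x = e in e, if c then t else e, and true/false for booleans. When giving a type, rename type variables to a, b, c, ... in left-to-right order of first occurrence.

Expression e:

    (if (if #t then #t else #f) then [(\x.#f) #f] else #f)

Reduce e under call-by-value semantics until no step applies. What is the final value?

Answer: false

Working:
step 0: (if (if true then true else false) then ((\x.false) false) else false)
step 1: [if@0] (if true then ((\x.false) false) else false)
step 2: [if@root] ((\x.false) false)
step 3: [beta@root] false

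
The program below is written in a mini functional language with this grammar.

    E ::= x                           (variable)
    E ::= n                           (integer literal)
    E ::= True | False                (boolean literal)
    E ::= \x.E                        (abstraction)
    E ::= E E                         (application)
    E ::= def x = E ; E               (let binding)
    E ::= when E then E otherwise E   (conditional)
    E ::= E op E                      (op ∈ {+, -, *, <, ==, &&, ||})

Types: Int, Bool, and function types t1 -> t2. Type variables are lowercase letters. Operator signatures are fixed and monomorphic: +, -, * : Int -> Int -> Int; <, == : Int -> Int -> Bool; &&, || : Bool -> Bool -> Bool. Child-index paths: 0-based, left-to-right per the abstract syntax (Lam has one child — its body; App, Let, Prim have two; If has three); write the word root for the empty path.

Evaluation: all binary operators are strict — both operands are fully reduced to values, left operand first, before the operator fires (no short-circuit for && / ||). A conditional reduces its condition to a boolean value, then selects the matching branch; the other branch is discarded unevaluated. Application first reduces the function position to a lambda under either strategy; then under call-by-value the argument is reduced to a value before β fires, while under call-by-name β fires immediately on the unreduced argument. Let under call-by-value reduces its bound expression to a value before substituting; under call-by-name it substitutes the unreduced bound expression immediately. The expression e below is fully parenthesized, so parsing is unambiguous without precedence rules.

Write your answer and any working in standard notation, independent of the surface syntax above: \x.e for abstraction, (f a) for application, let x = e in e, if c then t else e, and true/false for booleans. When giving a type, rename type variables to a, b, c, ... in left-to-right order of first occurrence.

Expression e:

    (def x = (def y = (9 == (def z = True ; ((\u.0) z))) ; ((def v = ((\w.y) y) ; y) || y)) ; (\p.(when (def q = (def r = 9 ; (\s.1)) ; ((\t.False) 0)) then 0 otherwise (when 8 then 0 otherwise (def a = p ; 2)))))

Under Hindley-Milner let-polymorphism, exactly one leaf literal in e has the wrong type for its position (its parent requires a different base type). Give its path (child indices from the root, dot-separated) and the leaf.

Answer: 1.0.2.0 : 8

Trace:
  unify Int ~ Int
let z : Bool
\u._ : a -> Int
z : Bool
  unify a -> Int ~ Bool -> b
  unify a ~ Bool
  unify Int ~ b
_ _ : Int
  unify Int ~ Int
let y : Bool
y : Bool
\w._ : c -> Bool
y : Bool
  unify c -> Bool ~ Bool -> d
  unify c ~ Bool
  unify Bool ~ d
_ _ : Bool
let v : Bool
y : Bool
  unify Bool ~ Bool
y : Bool
  unify Bool ~ Bool
let x : Bool
let r : Int
\s._ : f -> Int
let q : forall. f -> Int
\t._ : g -> Bool
  unify g -> Bool ~ Int -> h
  unify g ~ Int
  unify Bool ~ h
_ _ : Bool
  unify Bool ~ Bool
  unify Int ~ Bool
  FAIL: mismatch Int ~ Bool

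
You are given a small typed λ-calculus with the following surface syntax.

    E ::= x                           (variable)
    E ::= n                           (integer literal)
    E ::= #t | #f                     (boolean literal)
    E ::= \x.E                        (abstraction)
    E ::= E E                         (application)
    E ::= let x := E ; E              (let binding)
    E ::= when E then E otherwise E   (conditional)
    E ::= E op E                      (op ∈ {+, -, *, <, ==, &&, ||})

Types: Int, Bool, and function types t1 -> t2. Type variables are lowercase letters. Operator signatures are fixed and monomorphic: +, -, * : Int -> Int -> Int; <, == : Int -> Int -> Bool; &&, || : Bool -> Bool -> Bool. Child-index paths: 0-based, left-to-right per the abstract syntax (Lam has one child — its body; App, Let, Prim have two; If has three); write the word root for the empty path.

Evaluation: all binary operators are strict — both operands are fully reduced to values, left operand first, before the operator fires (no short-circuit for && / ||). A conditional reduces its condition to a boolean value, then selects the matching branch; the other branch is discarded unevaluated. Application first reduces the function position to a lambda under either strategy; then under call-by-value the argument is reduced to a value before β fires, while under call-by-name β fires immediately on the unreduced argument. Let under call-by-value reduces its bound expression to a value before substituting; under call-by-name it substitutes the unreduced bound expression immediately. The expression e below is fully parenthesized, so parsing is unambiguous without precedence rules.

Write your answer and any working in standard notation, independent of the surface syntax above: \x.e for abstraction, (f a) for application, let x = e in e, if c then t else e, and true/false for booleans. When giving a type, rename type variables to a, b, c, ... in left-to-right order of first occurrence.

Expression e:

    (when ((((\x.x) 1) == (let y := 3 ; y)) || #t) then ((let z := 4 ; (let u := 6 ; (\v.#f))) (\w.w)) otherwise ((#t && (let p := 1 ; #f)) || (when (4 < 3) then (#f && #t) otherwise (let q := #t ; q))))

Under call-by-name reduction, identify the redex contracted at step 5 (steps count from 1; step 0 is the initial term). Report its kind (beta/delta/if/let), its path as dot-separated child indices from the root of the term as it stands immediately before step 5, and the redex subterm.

Answer: if at root : (if true then ((let z = 4 in (let u = 6 in (\v.false))) (\w.w)) else ((true && (let p = 1 in false)) || (if (4 < 3) then (false && true) else (let q = true in q))))

Trace:
step 0: (if ((((\x.x) 1) == (let y = 3 in y)) || true) then ((let z = 4 in (let u = 6 in (\v.false))) (\w.w)) else ((true && (let p = 1 in false)) || (if (4 < 3) then (false && true) else (let q = true in q))))
step 1: [beta@0.0.0] (if ((1 == (let y = 3 in y)) || true) then ((let z = 4 in (let u = 6 in (\v.false))) (\w.w)) else ((true && (let p = 1 in false)) || (if (4 < 3) then (false && true) else (let q = true in q))))
step 2: [let@0.0.1] (if ((1 == 3) || true) then ((let z = 4 in (let u = 6 in (\v.false))) (\w.w)) else ((true && (let p = 1 in false)) || (if (4 < 3) then (false && true) else (let q = true in q))))
step 3: [delta@0.0] (if (false || true) then ((let z = 4 in (let u = 6 in (\v.false))) (\w.w)) else ((true && (let p = 1 in false)) || (if (4 < 3) then (false && true) else (let q = true in q))))
step 4: [delta@0] (if true then ((let z = 4 in (let u = 6 in (\v.false))) (\w.w)) else ((true && (let p = 1 in false)) || (if (4 < 3) then (false && true) else (let q = true in q))))
step 5: [if@root] ((let z = 4 in (let u = 6 in (\v.false))) (\w.w))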